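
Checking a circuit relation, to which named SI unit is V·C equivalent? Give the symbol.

V = W/A (potential = power per current),
    = kg·m²·s⁻³·A⁻¹.
C = A·s = s·A (charge = current × time).
Combining: V·C = (kg·m²·s⁻³·A⁻¹) · (s·A) = kg·m²·s⁻².
kg·m²·s⁻² is the base-SI form of the joule.

J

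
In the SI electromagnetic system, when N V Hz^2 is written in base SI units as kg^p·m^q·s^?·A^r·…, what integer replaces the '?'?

-7

N = kg·m/s² = kg·m·s⁻² (force = mass × acceleration).
V = W/A (potential = power per current),
    = kg·m²·s⁻³·A⁻¹.
Hz = 1/s = s⁻¹ (frequency is cycles per second).
So Hz² = s⁻².
Combining: N·V·Hz² = (kg·m·s⁻²) · (kg·m²·s⁻³·A⁻¹) · s⁻² = kg²·m³·s⁻⁷·A⁻¹.
The exponent of s is -7.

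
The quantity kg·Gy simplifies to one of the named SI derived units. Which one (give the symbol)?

J

Gy = J/kg (absorbed dose = energy per mass),
    = m²·s⁻².
Combining: kg·Gy = kg · (m²·s⁻²) = kg·m²·s⁻².
kg·m²·s⁻² is the base-SI form of the joule.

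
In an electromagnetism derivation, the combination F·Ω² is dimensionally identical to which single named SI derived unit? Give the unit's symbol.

F = C/V (capacitance = charge per voltage),
    = A·s/(kg·m²·s⁻³·A⁻¹) (substituting C and V),
    = kg⁻¹·m⁻²·s⁴·A².
Ω = V/A (resistance = voltage per current),
    = kg·m²·s⁻³·A⁻².
So Ω² = kg²·m⁴·s⁻⁶·A⁻⁴.
Combining: F·Ω² = (kg⁻¹·m⁻²·s⁴·A²) · (kg²·m⁴·s⁻⁶·A⁻⁴) = kg·m²·s⁻²·A⁻².
kg·m²·s⁻²·A⁻² is the base-SI form of the henry.

H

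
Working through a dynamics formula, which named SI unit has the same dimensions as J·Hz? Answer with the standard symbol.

J = kg·m²·s⁻².
Hz = s⁻¹.
Combining: J·Hz = (kg·m²·s⁻²) · s⁻¹ = kg·m²·s⁻³.
kg·m²·s⁻³ is the base-SI form of the watt.

W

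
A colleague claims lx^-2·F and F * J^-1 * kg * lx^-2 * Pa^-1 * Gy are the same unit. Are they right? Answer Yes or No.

Left side:
  lx = m⁻²·cd.
  So lx⁻² = m⁴·cd⁻².
  F = kg⁻¹·m⁻²·s⁴·A².
  Combining: lx⁻²·F = (m⁴·cd⁻²) · (kg⁻¹·m⁻²·s⁴·A²) = kg⁻¹·m²·s⁴·A²·cd⁻².
Right side:
  F = C/V (capacitance = charge per voltage),
      = A·s/(kg·m²·s⁻³·A⁻¹) (substituting C and V),
      = kg⁻¹·m⁻²·s⁴·A².
  J = N·m (work = force × distance),
      = kg·m²·s⁻².
  So J⁻¹ = kg⁻¹·m⁻²·s².
  lx = lm/m² (illuminance = luminous flux per area),
      = m⁻²·cd.
  So lx⁻² = m⁴·cd⁻².
  Pa = N/m² (pressure = force per area),
      = kg·m⁻¹·s⁻².
  So Pa⁻¹ = kg⁻¹·m·s².
  Gy = J/kg (absorbed dose = energy per mass),
      = m²·s⁻².
  Combining: F·J⁻¹·kg·lx⁻²·Pa⁻¹·Gy = (kg⁻¹·m⁻²·s⁴·A²) · (kg⁻¹·m⁻²·s²) · kg · (m⁴·cd⁻²) · (kg⁻¹·m·s²) · (m²·s⁻²) = kg⁻²·m³·s⁶·A²·cd⁻².
Left is kg⁻¹·m²·s⁴·A²·cd⁻²; right is kg⁻²·m³·s⁶·A²·cd⁻² — different.

No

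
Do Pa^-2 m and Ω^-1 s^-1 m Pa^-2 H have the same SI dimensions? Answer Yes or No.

Yes

Left side:
  Pa = kg·m⁻¹·s⁻².
  So Pa⁻² = kg⁻²·m²·s⁴.
  Combining: Pa⁻²·m = (kg⁻²·m²·s⁴) · m = kg⁻²·m³·s⁴.
Right side:
  Ω = kg·m²·s⁻³·A⁻².
  So Ω⁻¹ = kg⁻¹·m⁻²·s³·A².
  Pa = kg·m⁻¹·s⁻².
  So Pa⁻² = kg⁻²·m²·s⁴.
  H = kg·m²·s⁻²·A⁻².
  Combining: Ω⁻¹·s⁻¹·m·Pa⁻²·H = (kg⁻¹·m⁻²·s³·A²) · s⁻¹ · m · (kg⁻²·m²·s⁴) · (kg·m²·s⁻²·A⁻²) = kg⁻²·m³·s⁴.
Both reduce to kg⁻²·m³·s⁴.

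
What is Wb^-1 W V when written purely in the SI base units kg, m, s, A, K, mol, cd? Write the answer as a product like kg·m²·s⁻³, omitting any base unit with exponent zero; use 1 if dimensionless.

Wb = V·s (flux: a volt is a weber per second),
    = kg·m²·s⁻²·A⁻¹.
So Wb⁻¹ = kg⁻¹·m⁻²·s²·A.
W = J/s (power = energy per time),
    = kg·m²·s⁻³.
V = W/A (potential = power per current),
    = kg·m²·s⁻³·A⁻¹.
Combining: Wb⁻¹·W·V = (kg⁻¹·m⁻²·s²·A) · (kg·m²·s⁻³) · (kg·m²·s⁻³·A⁻¹) = kg·m²·s⁻⁴.

kg·m²·s⁻⁴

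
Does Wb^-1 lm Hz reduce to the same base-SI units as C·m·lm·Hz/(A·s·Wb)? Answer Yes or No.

No

Left side:
  Wb = V·s (flux: a volt is a weber per second),
      = kg·m²·s⁻²·A⁻¹.
  So Wb⁻¹ = kg⁻¹·m⁻²·s²·A.
  lm = cd·sr = cd (luminous flux; sr is dimensionless).
  Hz = 1/s = s⁻¹ (frequency is cycles per second).
  Combining: Wb⁻¹·lm·Hz = (kg⁻¹·m⁻²·s²·A) · cd · s⁻¹ = kg⁻¹·m⁻²·s·A·cd.
Right side:
  C = A·s = s·A (charge = current × time).
  lm = cd·sr = cd (luminous flux; sr is dimensionless).
  Hz = 1/s = s⁻¹ (frequency is cycles per second).
  Wb = V·s (flux: a volt is a weber per second),
      = kg·m²·s⁻²·A⁻¹.
  So Wb⁻¹ = kg⁻¹·m⁻²·s²·A.
  Combining: A⁻¹·C·m·lm·s⁻¹·Hz·Wb⁻¹ = A⁻¹ · (s·A) · m · cd · s⁻¹ · s⁻¹ · (kg⁻¹·m⁻²·s²·A) = kg⁻¹·m⁻¹·s·A·cd.
Left is kg⁻¹·m⁻²·s·A·cd; right is kg⁻¹·m⁻¹·s·A·cd — different.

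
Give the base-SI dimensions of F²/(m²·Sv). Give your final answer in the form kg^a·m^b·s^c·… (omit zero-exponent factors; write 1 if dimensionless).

Sv = J/kg (equivalent dose = energy per mass),
    = m²·s⁻².
So Sv⁻¹ = m⁻²·s².
F = C/V (capacitance = charge per voltage),
    = A·s/(kg·m²·s⁻³·A⁻¹) (substituting C and V),
    = kg⁻¹·m⁻²·s⁴·A².
So F² = kg⁻²·m⁻⁴·s⁸·A⁴.
Combining: m⁻²·Sv⁻¹·F² = m⁻² · (m⁻²·s²) · (kg⁻²·m⁻⁴·s⁸·A⁴) = kg⁻²·m⁻⁸·s¹⁰·A⁴.

kg⁻²·m⁻⁸·s¹⁰·A⁴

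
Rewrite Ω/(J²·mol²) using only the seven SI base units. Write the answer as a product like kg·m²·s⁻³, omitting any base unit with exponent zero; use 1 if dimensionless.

kg⁻¹·m⁻²·s·A⁻²·mol⁻²

Ω = V/A (resistance = voltage per current),
    = kg·m²·s⁻³·A⁻².
J = N·m (work = force × distance),
    = kg·m²·s⁻².
So J⁻² = kg⁻²·m⁻⁴·s⁴.
Combining: Ω·J⁻²·mol⁻² = (kg·m²·s⁻³·A⁻²) · (kg⁻²·m⁻⁴·s⁴) · mol⁻² = kg⁻¹·m⁻²·s·A⁻²·mol⁻².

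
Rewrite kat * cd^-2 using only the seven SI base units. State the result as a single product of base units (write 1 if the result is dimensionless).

s⁻¹·mol·cd⁻²

kat = s⁻¹·mol.
Combining: kat·cd⁻² = (s⁻¹·mol) · cd⁻² = s⁻¹·mol·cd⁻².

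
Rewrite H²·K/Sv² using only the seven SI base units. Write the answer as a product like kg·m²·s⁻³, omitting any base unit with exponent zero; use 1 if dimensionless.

H = Wb/A (inductance = flux per current),
    = kg·m²·s⁻²·A⁻².
So H² = kg²·m⁴·s⁻⁴·A⁻⁴.
Sv = J/kg (equivalent dose = energy per mass),
    = m²·s⁻².
So Sv⁻² = m⁻⁴·s⁴.
Combining: H²·Sv⁻²·K = (kg²·m⁴·s⁻⁴·A⁻⁴) · (m⁻⁴·s⁴) · K = kg²·A⁻⁴·K.

kg²·A⁻⁴·K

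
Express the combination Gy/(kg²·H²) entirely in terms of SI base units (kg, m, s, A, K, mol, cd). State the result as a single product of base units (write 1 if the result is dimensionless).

kg⁻⁴·m⁻²·s²·A⁴

Gy = J/kg (absorbed dose = energy per mass),
    = m²·s⁻².
H = Wb/A (inductance = flux per current),
    = kg·m²·s⁻²·A⁻².
So H⁻² = kg⁻²·m⁻⁴·s⁴·A⁴.
Combining: Gy·kg⁻²·H⁻² = (m²·s⁻²) · kg⁻² · (kg⁻²·m⁻⁴·s⁴·A⁴) = kg⁻⁴·m⁻²·s²·A⁴.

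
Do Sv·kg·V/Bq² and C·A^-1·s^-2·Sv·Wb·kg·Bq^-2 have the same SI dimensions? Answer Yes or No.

Left side:
  Sv = J/kg (equivalent dose = energy per mass),
      = m²·s⁻².
  Bq = 1/s = s⁻¹ (activity is decays per second).
  So Bq⁻² = s².
  V = W/A (potential = power per current),
      = kg·m²·s⁻³·A⁻¹.
  Combining: Sv·kg·Bq⁻²·V = (m²·s⁻²) · kg · s² · (kg·m²·s⁻³·A⁻¹) = kg²·m⁴·s⁻³·A⁻¹.
Right side:
  C = s·A.
  Sv = m²·s⁻².
  Wb = kg·m²·s⁻²·A⁻¹.
  Bq = s⁻¹.
  So Bq⁻² = s².
  Combining: C·A⁻¹·s⁻²·Sv·Wb·kg·Bq⁻² = (s·A) · A⁻¹ · s⁻² · (m²·s⁻²) · (kg·m²·s⁻²·A⁻¹) · kg · s² = kg²·m⁴·s⁻³·A⁻¹.
Both reduce to kg²·m⁴·s⁻³·A⁻¹.

Yes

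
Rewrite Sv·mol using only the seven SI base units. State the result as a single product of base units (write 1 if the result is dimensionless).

Sv = J/kg (equivalent dose = energy per mass),
    = m²·s⁻².
Combining: Sv·mol = (m²·s⁻²) · mol = m²·s⁻²·mol.

m²·s⁻²·mol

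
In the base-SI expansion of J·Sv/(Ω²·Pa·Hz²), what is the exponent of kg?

Ω = V/A (resistance = voltage per current),
    = kg·m²·s⁻³·A⁻².
So Ω⁻² = kg⁻²·m⁻⁴·s⁶·A⁴.
Pa = N/m² (pressure = force per area),
    = kg·m⁻¹·s⁻².
So Pa⁻¹ = kg⁻¹·m·s².
J = N·m (work = force × distance),
    = kg·m²·s⁻².
Sv = J/kg (equivalent dose = energy per mass),
    = m²·s⁻².
Hz = 1/s = s⁻¹ (frequency is cycles per second).
So Hz⁻² = s².
Combining: Ω⁻²·Pa⁻¹·J·Sv·Hz⁻² = (kg⁻²·m⁻⁴·s⁶·A⁴) · (kg⁻¹·m·s²) · (kg·m²·s⁻²) · (m²·s⁻²) · s² = kg⁻²·m·s⁶·A⁴.
The exponent of kg is -2.

-2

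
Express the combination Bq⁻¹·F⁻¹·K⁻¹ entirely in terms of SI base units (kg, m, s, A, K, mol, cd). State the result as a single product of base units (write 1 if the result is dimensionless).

kg·m²·s⁻³·A⁻²·K⁻¹

Bq = 1/s = s⁻¹ (activity is decays per second).
So Bq⁻¹ = s.
F = C/V (capacitance = charge per voltage),
    = A·s/(kg·m²·s⁻³·A⁻¹) (substituting C and V),
    = kg⁻¹·m⁻²·s⁴·A².
So F⁻¹ = kg·m²·s⁻⁴·A⁻².
Combining: Bq⁻¹·F⁻¹·K⁻¹ = s · (kg·m²·s⁻⁴·A⁻²) · K⁻¹ = kg·m²·s⁻³·A⁻²·K⁻¹.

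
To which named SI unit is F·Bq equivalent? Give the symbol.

S

F = C/V (capacitance = charge per voltage),
    = A·s/(kg·m²·s⁻³·A⁻¹) (substituting C and V),
    = kg⁻¹·m⁻²·s⁴·A².
Bq = 1/s = s⁻¹ (activity is decays per second).
Combining: F·Bq = (kg⁻¹·m⁻²·s⁴·A²) · s⁻¹ = kg⁻¹·m⁻²·s³·A².
kg⁻¹·m⁻²·s³·A² is the base-SI form of the siemens.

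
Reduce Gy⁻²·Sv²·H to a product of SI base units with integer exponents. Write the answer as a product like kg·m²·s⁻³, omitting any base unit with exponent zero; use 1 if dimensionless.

kg·m²·s⁻²·A⁻²

Gy = J/kg (absorbed dose = energy per mass),
    = m²·s⁻².
So Gy⁻² = m⁻⁴·s⁴.
Sv = J/kg (equivalent dose = energy per mass),
    = m²·s⁻².
So Sv² = m⁴·s⁻⁴.
H = Wb/A (inductance = flux per current),
    = kg·m²·s⁻²·A⁻².
Combining: Gy⁻²·Sv²·H = (m⁻⁴·s⁴) · (m⁴·s⁻⁴) · (kg·m²·s⁻²·A⁻²) = kg·m²·s⁻²·A⁻².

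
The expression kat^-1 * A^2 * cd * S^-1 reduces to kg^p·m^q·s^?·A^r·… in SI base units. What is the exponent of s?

kat = mol/s = s⁻¹·mol (catalytic activity).
So kat⁻¹ = s·mol⁻¹.
S = 1/Ω (conductance is reciprocal resistance),
    = kg⁻¹·m⁻²·s³·A².
So S⁻¹ = kg·m²·s⁻³·A⁻².
Combining: kat⁻¹·A²·cd·S⁻¹ = (s·mol⁻¹) · A² · cd · (kg·m²·s⁻³·A⁻²) = kg·m²·s⁻²·mol⁻¹·cd.
The exponent of s is -2.

-2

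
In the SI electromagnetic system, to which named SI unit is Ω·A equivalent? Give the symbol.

V

Ω = V/A (resistance = voltage per current),
    = kg·m²·s⁻³·A⁻².
Combining: Ω·A = (kg·m²·s⁻³·A⁻²) · A = kg·m²·s⁻³·A⁻¹.
kg·m²·s⁻³·A⁻¹ is the base-SI form of the volt.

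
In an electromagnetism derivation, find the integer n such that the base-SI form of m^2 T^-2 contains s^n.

4

T = Wb/m² (flux density = flux per area),
    = kg·s⁻²·A⁻¹.
So T⁻² = kg⁻²·s⁴·A².
Combining: m²·T⁻² = m² · (kg⁻²·s⁴·A²) = kg⁻²·m²·s⁴·A².
The exponent of s is 4.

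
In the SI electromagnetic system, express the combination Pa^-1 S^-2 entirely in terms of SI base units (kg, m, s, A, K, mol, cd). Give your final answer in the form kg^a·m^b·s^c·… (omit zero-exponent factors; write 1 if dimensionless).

Pa = kg·m⁻¹·s⁻².
So Pa⁻¹ = kg⁻¹·m·s².
S = kg⁻¹·m⁻²·s³·A².
So S⁻² = kg²·m⁴·s⁻⁶·A⁻⁴.
Combining: Pa⁻¹·S⁻² = (kg⁻¹·m·s²) · (kg²·m⁴·s⁻⁶·A⁻⁴) = kg·m⁵·s⁻⁴·A⁻⁴.

kg·m⁵·s⁻⁴·A⁻⁴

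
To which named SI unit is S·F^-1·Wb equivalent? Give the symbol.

S = 1/Ω (conductance is reciprocal resistance),
    = kg⁻¹·m⁻²·s³·A².
F = C/V (capacitance = charge per voltage),
    = A·s/(kg·m²·s⁻³·A⁻¹) (substituting C and V),
    = kg⁻¹·m⁻²·s⁴·A².
So F⁻¹ = kg·m²·s⁻⁴·A⁻².
Wb = V·s (flux: a volt is a weber per second),
    = kg·m²·s⁻²·A⁻¹.
Combining: S·F⁻¹·Wb = (kg⁻¹·m⁻²·s³·A²) · (kg·m²·s⁻⁴·A⁻²) · (kg·m²·s⁻²·A⁻¹) = kg·m²·s⁻³·A⁻¹.
kg·m²·s⁻³·A⁻¹ is the base-SI form of the volt.

V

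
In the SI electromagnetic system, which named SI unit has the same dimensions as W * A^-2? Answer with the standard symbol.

W = kg·m²·s⁻³.
Combining: W·A⁻² = (kg·m²·s⁻³) · A⁻² = kg·m²·s⁻³·A⁻².
kg·m²·s⁻³·A⁻² is the base-SI form of the ohm.

Ω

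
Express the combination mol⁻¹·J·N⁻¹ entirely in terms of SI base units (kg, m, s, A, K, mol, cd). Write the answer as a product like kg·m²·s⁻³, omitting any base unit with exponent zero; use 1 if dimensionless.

J = kg·m²·s⁻².
N = kg·m·s⁻².
So N⁻¹ = kg⁻¹·m⁻¹·s².
Combining: mol⁻¹·J·N⁻¹ = mol⁻¹ · (kg·m²·s⁻²) · (kg⁻¹·m⁻¹·s²) = m·mol⁻¹.

m·mol⁻¹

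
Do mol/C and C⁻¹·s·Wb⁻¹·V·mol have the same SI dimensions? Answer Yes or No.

Left side:
  C = A·s = s·A (charge = current × time).
  So C⁻¹ = s⁻¹·A⁻¹.
  Combining: mol·C⁻¹ = mol · (s⁻¹·A⁻¹) = s⁻¹·A⁻¹·mol.
Right side:
  C = A·s = s·A (charge = current × time).
  So C⁻¹ = s⁻¹·A⁻¹.
  Wb = V·s (flux: a volt is a weber per second),
      = kg·m²·s⁻²·A⁻¹.
  So Wb⁻¹ = kg⁻¹·m⁻²·s²·A.
  V = W/A (potential = power per current),
      = kg·m²·s⁻³·A⁻¹.
  Combining: C⁻¹·s·Wb⁻¹·V·mol = (s⁻¹·A⁻¹) · s · (kg⁻¹·m⁻²·s²·A) · (kg·m²·s⁻³·A⁻¹) · mol = s⁻¹·A⁻¹·mol.
Both reduce to s⁻¹·A⁻¹·mol.

Yes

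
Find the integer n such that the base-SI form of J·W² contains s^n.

J = kg·m²·s⁻².
W = kg·m²·s⁻³.
So W² = kg²·m⁴·s⁻⁶.
Combining: J·W² = (kg·m²·s⁻²) · (kg²·m⁴·s⁻⁶) = kg³·m⁶·s⁻⁸.
The exponent of s is -8.

-8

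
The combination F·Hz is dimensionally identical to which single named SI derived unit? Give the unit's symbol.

S

F = kg⁻¹·m⁻²·s⁴·A².
Hz = s⁻¹.
Combining: F·Hz = (kg⁻¹·m⁻²·s⁴·A²) · s⁻¹ = kg⁻¹·m⁻²·s³·A².
kg⁻¹·m⁻²·s³·A² is the base-SI form of the siemens.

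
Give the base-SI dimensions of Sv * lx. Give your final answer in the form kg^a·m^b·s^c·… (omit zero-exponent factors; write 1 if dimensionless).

Sv = J/kg (equivalent dose = energy per mass),
    = m²·s⁻².
lx = lm/m² (illuminance = luminous flux per area),
    = m⁻²·cd.
Combining: Sv·lx = (m²·s⁻²) · (m⁻²·cd) = s⁻²·cd.

s⁻²·cd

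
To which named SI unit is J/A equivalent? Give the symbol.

Wb

J = N·m (work = force × distance),
    = kg·m²·s⁻².
Combining: J·A⁻¹ = (kg·m²·s⁻²) · A⁻¹ = kg·m²·s⁻²·A⁻¹.
kg·m²·s⁻²·A⁻¹ is the base-SI form of the weber.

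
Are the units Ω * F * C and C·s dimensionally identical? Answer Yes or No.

Left side:
  Ω = V/A (resistance = voltage per current),
      = kg·m²·s⁻³·A⁻².
  F = C/V (capacitance = charge per voltage),
      = A·s/(kg·m²·s⁻³·A⁻¹) (substituting C and V),
      = kg⁻¹·m⁻²·s⁴·A².
  C = A·s = s·A (charge = current × time).
  Combining: Ω·F·C = (kg·m²·s⁻³·A⁻²) · (kg⁻¹·m⁻²·s⁴·A²) · (s·A) = s²·A.
Right side:
  C = A·s = s·A (charge = current × time).
  Combining: C·s = (s·A) · s = s²·A.
Both reduce to s²·A.

Yes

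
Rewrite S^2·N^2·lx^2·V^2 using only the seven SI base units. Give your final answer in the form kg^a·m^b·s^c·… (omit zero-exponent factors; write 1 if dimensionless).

S = 1/Ω (conductance is reciprocal resistance),
    = kg⁻¹·m⁻²·s³·A².
So S² = kg⁻²·m⁻⁴·s⁶·A⁴.
N = kg·m/s² = kg·m·s⁻² (force = mass × acceleration).
So N² = kg²·m²·s⁻⁴.
lx = lm/m² (illuminance = luminous flux per area),
    = m⁻²·cd.
So lx² = m⁻⁴·cd².
V = W/A (potential = power per current),
    = kg·m²·s⁻³·A⁻¹.
So V² = kg²·m⁴·s⁻⁶·A⁻².
Combining: S²·N²·lx²·V² = (kg⁻²·m⁻⁴·s⁶·A⁴) · (kg²·m²·s⁻⁴) · (m⁻⁴·cd²) · (kg²·m⁴·s⁻⁶·A⁻²) = kg²·m⁻²·s⁻⁴·A²·cd².

kg²·m⁻²·s⁻⁴·A²·cd²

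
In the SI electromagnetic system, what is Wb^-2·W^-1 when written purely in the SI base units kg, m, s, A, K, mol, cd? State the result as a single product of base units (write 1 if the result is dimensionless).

Wb = V·s (flux: a volt is a weber per second),
    = kg·m²·s⁻²·A⁻¹.
So Wb⁻² = kg⁻²·m⁻⁴·s⁴·A².
W = J/s (power = energy per time),
    = kg·m²·s⁻³.
So W⁻¹ = kg⁻¹·m⁻²·s³.
Combining: Wb⁻²·W⁻¹ = (kg⁻²·m⁻⁴·s⁴·A²) · (kg⁻¹·m⁻²·s³) = kg⁻³·m⁻⁶·s⁷·A².

kg⁻³·m⁻⁶·s⁷·A²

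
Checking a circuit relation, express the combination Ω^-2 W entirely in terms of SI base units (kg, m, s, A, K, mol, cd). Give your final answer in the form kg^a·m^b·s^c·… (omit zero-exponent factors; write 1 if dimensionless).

kg⁻¹·m⁻²·s³·A⁴

Ω = V/A (resistance = voltage per current),
    = kg·m²·s⁻³·A⁻².
So Ω⁻² = kg⁻²·m⁻⁴·s⁶·A⁴.
W = J/s (power = energy per time),
    = kg·m²·s⁻³.
Combining: Ω⁻²·W = (kg⁻²·m⁻⁴·s⁶·A⁴) · (kg·m²·s⁻³) = kg⁻¹·m⁻²·s³·A⁴.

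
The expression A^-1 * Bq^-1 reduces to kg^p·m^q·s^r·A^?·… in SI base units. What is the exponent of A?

Bq = s⁻¹.
So Bq⁻¹ = s.
Combining: A⁻¹·Bq⁻¹ = A⁻¹ · s = s·A⁻¹.
The exponent of A is -1.

-1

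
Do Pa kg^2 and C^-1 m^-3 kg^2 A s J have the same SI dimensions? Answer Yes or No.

Left side:
  Pa = N/m² (pressure = force per area),
      = kg·m⁻¹·s⁻².
  Combining: Pa·kg² = (kg·m⁻¹·s⁻²) · kg² = kg³·m⁻¹·s⁻².
Right side:
  C = A·s = s·A (charge = current × time).
  So C⁻¹ = s⁻¹·A⁻¹.
  J = N·m (work = force × distance),
      = kg·m²·s⁻².
  Combining: C⁻¹·m⁻³·kg²·A·s·J = (s⁻¹·A⁻¹) · m⁻³ · kg² · A · s · (kg·m²·s⁻²) = kg³·m⁻¹·s⁻².
Both reduce to kg³·m⁻¹·s⁻².

Yes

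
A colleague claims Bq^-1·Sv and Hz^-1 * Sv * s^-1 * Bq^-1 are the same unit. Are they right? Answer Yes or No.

Yes

Left side:
  Bq = s⁻¹.
  So Bq⁻¹ = s.
  Sv = m²·s⁻².
  Combining: Bq⁻¹·Sv = s · (m²·s⁻²) = m²·s⁻¹.
Right side:
  Hz = 1/s = s⁻¹ (frequency is cycles per second).
  So Hz⁻¹ = s.
  Sv = J/kg (equivalent dose = energy per mass),
      = m²·s⁻².
  Bq = 1/s = s⁻¹ (activity is decays per second).
  So Bq⁻¹ = s.
  Combining: Hz⁻¹·Sv·s⁻¹·Bq⁻¹ = s · (m²·s⁻²) · s⁻¹ · s = m²·s⁻¹.
Both reduce to m²·s⁻¹.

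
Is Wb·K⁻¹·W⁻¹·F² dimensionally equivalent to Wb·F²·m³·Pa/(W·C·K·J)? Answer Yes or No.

No

Left side:
  Wb = V·s (flux: a volt is a weber per second),
      = kg·m²·s⁻²·A⁻¹.
  W = J/s (power = energy per time),
      = kg·m²·s⁻³.
  So W⁻¹ = kg⁻¹·m⁻²·s³.
  F = C/V (capacitance = charge per voltage),
      = A·s/(kg·m²·s⁻³·A⁻¹) (substituting C and V),
      = kg⁻¹·m⁻²·s⁴·A².
  So F² = kg⁻²·m⁻⁴·s⁸·A⁴.
  Combining: Wb·K⁻¹·W⁻¹·F² = (kg·m²·s⁻²·A⁻¹) · K⁻¹ · (kg⁻¹·m⁻²·s³) · (kg⁻²·m⁻⁴·s⁸·A⁴) = kg⁻²·m⁻⁴·s⁹·A³·K⁻¹.
Right side:
  Wb = V·s (flux: a volt is a weber per second),
      = kg·m²·s⁻²·A⁻¹.
  W = J/s (power = energy per time),
      = kg·m²·s⁻³.
  So W⁻¹ = kg⁻¹·m⁻²·s³.
  F = C/V (capacitance = charge per voltage),
      = A·s/(kg·m²·s⁻³·A⁻¹) (substituting C and V),
      = kg⁻¹·m⁻²·s⁴·A².
  So F² = kg⁻²·m⁻⁴·s⁸·A⁴.
  C = A·s = s·A (charge = current × time).
  So C⁻¹ = s⁻¹·A⁻¹.
  Pa = N/m² (pressure = force per area),
      = kg·m⁻¹·s⁻².
  J = N·m (work = force × distance),
      = kg·m²·s⁻².
  So J⁻¹ = kg⁻¹·m⁻²·s².
  Combining: Wb·W⁻¹·F²·m³·C⁻¹·Pa·K⁻¹·J⁻¹ = (kg·m²·s⁻²·A⁻¹) · (kg⁻¹·m⁻²·s³) · (kg⁻²·m⁻⁴·s⁸·A⁴) · m³ · (s⁻¹·A⁻¹) · (kg·m⁻¹·s⁻²) · K⁻¹ · (kg⁻¹·m⁻²·s²) = kg⁻²·m⁻⁴·s⁸·A²·K⁻¹.
Left is kg⁻²·m⁻⁴·s⁹·A³·K⁻¹; right is kg⁻²·m⁻⁴·s⁸·A²·K⁻¹ — different.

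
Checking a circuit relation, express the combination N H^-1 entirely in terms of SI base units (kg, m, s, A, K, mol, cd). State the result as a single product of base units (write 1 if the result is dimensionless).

N = kg·m·s⁻².
H = kg·m²·s⁻²·A⁻².
So H⁻¹ = kg⁻¹·m⁻²·s²·A².
Combining: N·H⁻¹ = (kg·m·s⁻²) · (kg⁻¹·m⁻²·s²·A²) = m⁻¹·A².

m⁻¹·A²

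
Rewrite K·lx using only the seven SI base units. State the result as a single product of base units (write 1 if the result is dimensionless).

lx = m⁻²·cd.
Combining: K·lx = K · (m⁻²·cd) = m⁻²·K·cd.

m⁻²·K·cd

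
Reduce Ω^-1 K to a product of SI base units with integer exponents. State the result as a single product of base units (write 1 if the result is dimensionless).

Ω = V/A (resistance = voltage per current),
    = kg·m²·s⁻³·A⁻².
So Ω⁻¹ = kg⁻¹·m⁻²·s³·A².
Combining: Ω⁻¹·K = (kg⁻¹·m⁻²·s³·A²) · K = kg⁻¹·m⁻²·s³·A²·K.

kg⁻¹·m⁻²·s³·A²·K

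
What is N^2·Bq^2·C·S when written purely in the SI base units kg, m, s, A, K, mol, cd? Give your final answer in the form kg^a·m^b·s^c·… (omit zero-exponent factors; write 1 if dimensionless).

kg·s⁻²·A³

N = kg·m·s⁻².
So N² = kg²·m²·s⁻⁴.
Bq = s⁻¹.
So Bq² = s⁻².
C = s·A.
S = kg⁻¹·m⁻²·s³·A².
Combining: N²·Bq²·C·S = (kg²·m²·s⁻⁴) · s⁻² · (s·A) · (kg⁻¹·m⁻²·s³·A²) = kg·s⁻²·A³.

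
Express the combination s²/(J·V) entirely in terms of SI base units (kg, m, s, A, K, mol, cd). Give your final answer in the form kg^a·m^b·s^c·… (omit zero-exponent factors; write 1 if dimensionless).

J = N·m (work = force × distance),
    = kg·m²·s⁻².
So J⁻¹ = kg⁻¹·m⁻²·s².
V = W/A (potential = power per current),
    = kg·m²·s⁻³·A⁻¹.
So V⁻¹ = kg⁻¹·m⁻²·s³·A.
Combining: J⁻¹·s²·V⁻¹ = (kg⁻¹·m⁻²·s²) · s² · (kg⁻¹·m⁻²·s³·A) = kg⁻²·m⁻⁴·s⁷·A.

kg⁻²·m⁻⁴·s⁷·A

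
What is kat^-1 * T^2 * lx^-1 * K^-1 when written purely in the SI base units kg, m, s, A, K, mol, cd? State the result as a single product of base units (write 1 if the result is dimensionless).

kg²·m²·s⁻³·A⁻²·K⁻¹·mol⁻¹·cd⁻¹

kat = mol/s = s⁻¹·mol (catalytic activity).
So kat⁻¹ = s·mol⁻¹.
T = Wb/m² (flux density = flux per area),
    = kg·s⁻²·A⁻¹.
So T² = kg²·s⁻⁴·A⁻².
lx = lm/m² (illuminance = luminous flux per area),
    = m⁻²·cd.
So lx⁻¹ = m²·cd⁻¹.
Combining: kat⁻¹·T²·lx⁻¹·K⁻¹ = (s·mol⁻¹) · (kg²·s⁻⁴·A⁻²) · (m²·cd⁻¹) · K⁻¹ = kg²·m²·s⁻³·A⁻²·K⁻¹·mol⁻¹·cd⁻¹.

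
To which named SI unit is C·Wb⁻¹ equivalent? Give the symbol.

S

C = A·s = s·A (charge = current × time).
Wb = V·s (flux: a volt is a weber per second),
    = kg·m²·s⁻²·A⁻¹.
So Wb⁻¹ = kg⁻¹·m⁻²·s²·A.
Combining: C·Wb⁻¹ = (s·A) · (kg⁻¹·m⁻²·s²·A) = kg⁻¹·m⁻²·s³·A².
kg⁻¹·m⁻²·s³·A² is the base-SI form of the siemens.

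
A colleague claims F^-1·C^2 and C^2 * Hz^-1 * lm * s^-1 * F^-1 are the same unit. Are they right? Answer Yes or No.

Left side:
  F = C/V (capacitance = charge per voltage),
      = A·s/(kg·m²·s⁻³·A⁻¹) (substituting C and V),
      = kg⁻¹·m⁻²·s⁴·A².
  So F⁻¹ = kg·m²·s⁻⁴·A⁻².
  C = A·s = s·A (charge = current × time).
  So C² = s²·A².
  Combining: F⁻¹·C² = (kg·m²·s⁻⁴·A⁻²) · (s²·A²) = kg·m²·s⁻².
Right side:
  C = s·A.
  So C² = s²·A².
  Hz = s⁻¹.
  So Hz⁻¹ = s.
  lm = cd.
  F = kg⁻¹·m⁻²·s⁴·A².
  So F⁻¹ = kg·m²·s⁻⁴·A⁻².
  Combining: C²·Hz⁻¹·lm·s⁻¹·F⁻¹ = (s²·A²) · s · cd · s⁻¹ · (kg·m²·s⁻⁴·A⁻²) = kg·m²·s⁻²·cd.
Left is kg·m²·s⁻²; right is kg·m²·s⁻²·cd — different.

No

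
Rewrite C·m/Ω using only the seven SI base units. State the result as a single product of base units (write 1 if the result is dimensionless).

C = A·s = s·A (charge = current × time).
Ω = V/A (resistance = voltage per current),
    = kg·m²·s⁻³·A⁻².
So Ω⁻¹ = kg⁻¹·m⁻²·s³·A².
Combining: C·m·Ω⁻¹ = (s·A) · m · (kg⁻¹·m⁻²·s³·A²) = kg⁻¹·m⁻¹·s⁴·A³.

kg⁻¹·m⁻¹·s⁴·A³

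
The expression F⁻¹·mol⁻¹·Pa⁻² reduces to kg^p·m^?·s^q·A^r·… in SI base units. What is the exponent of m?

F = C/V (capacitance = charge per voltage),
    = A·s/(kg·m²·s⁻³·A⁻¹) (substituting C and V),
    = kg⁻¹·m⁻²·s⁴·A².
So F⁻¹ = kg·m²·s⁻⁴·A⁻².
Pa = N/m² (pressure = force per area),
    = kg·m⁻¹·s⁻².
So Pa⁻² = kg⁻²·m²·s⁴.
Combining: F⁻¹·mol⁻¹·Pa⁻² = (kg·m²·s⁻⁴·A⁻²) · mol⁻¹ · (kg⁻²·m²·s⁴) = kg⁻¹·m⁴·A⁻²·mol⁻¹.
The exponent of m is 4.

4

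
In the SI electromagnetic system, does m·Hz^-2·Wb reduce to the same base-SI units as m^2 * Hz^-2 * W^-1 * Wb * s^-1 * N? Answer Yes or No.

Yes

Left side:
  Hz = 1/s = s⁻¹ (frequency is cycles per second).
  So Hz⁻² = s².
  Wb = V·s (flux: a volt is a weber per second),
      = kg·m²·s⁻²·A⁻¹.
  Combining: m·Hz⁻²·Wb = m · s² · (kg·m²·s⁻²·A⁻¹) = kg·m³·A⁻¹.
Right side:
  Hz = 1/s = s⁻¹ (frequency is cycles per second).
  So Hz⁻² = s².
  W = J/s (power = energy per time),
      = kg·m²·s⁻³.
  So W⁻¹ = kg⁻¹·m⁻²·s³.
  Wb = V·s (flux: a volt is a weber per second),
      = kg·m²·s⁻²·A⁻¹.
  N = kg·m/s² = kg·m·s⁻² (force = mass × acceleration).
  Combining: m²·Hz⁻²·W⁻¹·Wb·s⁻¹·N = m² · s² · (kg⁻¹·m⁻²·s³) · (kg·m²·s⁻²·A⁻¹) · s⁻¹ · (kg·m·s⁻²) = kg·m³·A⁻¹.
Both reduce to kg·m³·A⁻¹.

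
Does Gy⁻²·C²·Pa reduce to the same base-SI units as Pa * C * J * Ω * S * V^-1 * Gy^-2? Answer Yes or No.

Left side:
  Gy = m²·s⁻².
  So Gy⁻² = m⁻⁴·s⁴.
  C = s·A.
  So C² = s²·A².
  Pa = kg·m⁻¹·s⁻².
  Combining: Gy⁻²·C²·Pa = (m⁻⁴·s⁴) · (s²·A²) · (kg·m⁻¹·s⁻²) = kg·m⁻⁵·s⁴·A².
Right side:
  Pa = kg·m⁻¹·s⁻².
  C = s·A.
  J = kg·m²·s⁻².
  Ω = kg·m²·s⁻³·A⁻².
  S = kg⁻¹·m⁻²·s³·A².
  V = kg·m²·s⁻³·A⁻¹.
  So V⁻¹ = kg⁻¹·m⁻²·s³·A.
  Gy = m²·s⁻².
  So Gy⁻² = m⁻⁴·s⁴.
  Combining: Pa·C·J·Ω·S·V⁻¹·Gy⁻² = (kg·m⁻¹·s⁻²) · (s·A) · (kg·m²·s⁻²) · (kg·m²·s⁻³·A⁻²) · (kg⁻¹·m⁻²·s³·A²) · (kg⁻¹·m⁻²·s³·A) · (m⁻⁴·s⁴) = kg·m⁻⁵·s⁴·A².
Both reduce to kg·m⁻⁵·s⁴·A².

Yes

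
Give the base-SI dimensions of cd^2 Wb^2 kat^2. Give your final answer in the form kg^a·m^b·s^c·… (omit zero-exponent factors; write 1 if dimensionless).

kg²·m⁴·s⁻⁶·A⁻²·mol²·cd²

Wb = V·s (flux: a volt is a weber per second),
    = kg·m²·s⁻²·A⁻¹.
So Wb² = kg²·m⁴·s⁻⁴·A⁻².
kat = mol/s = s⁻¹·mol (catalytic activity).
So kat² = s⁻²·mol².
Combining: cd²·Wb²·kat² = cd² · (kg²·m⁴·s⁻⁴·A⁻²) · (s⁻²·mol²) = kg²·m⁴·s⁻⁶·A⁻²·mol²·cd².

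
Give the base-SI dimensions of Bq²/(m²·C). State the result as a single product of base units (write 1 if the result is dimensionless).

m⁻²·s⁻³·A⁻¹

C = A·s = s·A (charge = current × time).
So C⁻¹ = s⁻¹·A⁻¹.
Bq = 1/s = s⁻¹ (activity is decays per second).
So Bq² = s⁻².
Combining: m⁻²·C⁻¹·Bq² = m⁻² · (s⁻¹·A⁻¹) · s⁻² = m⁻²·s⁻³·A⁻¹.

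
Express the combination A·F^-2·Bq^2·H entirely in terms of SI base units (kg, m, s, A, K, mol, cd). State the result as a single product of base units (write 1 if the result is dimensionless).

F = kg⁻¹·m⁻²·s⁴·A².
So F⁻² = kg²·m⁴·s⁻⁸·A⁻⁴.
Bq = s⁻¹.
So Bq² = s⁻².
H = kg·m²·s⁻²·A⁻².
Combining: A·F⁻²·Bq²·H = A · (kg²·m⁴·s⁻⁸·A⁻⁴) · s⁻² · (kg·m²·s⁻²·A⁻²) = kg³·m⁶·s⁻¹²·A⁻⁵.

kg³·m⁶·s⁻¹²·A⁻⁵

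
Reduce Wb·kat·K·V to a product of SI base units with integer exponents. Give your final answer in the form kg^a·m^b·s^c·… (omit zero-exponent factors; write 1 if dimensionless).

Wb = kg·m²·s⁻²·A⁻¹.
kat = s⁻¹·mol.
V = kg·m²·s⁻³·A⁻¹.
Combining: Wb·kat·K·V = (kg·m²·s⁻²·A⁻¹) · (s⁻¹·mol) · K · (kg·m²·s⁻³·A⁻¹) = kg²·m⁴·s⁻⁶·A⁻²·K·mol.

kg²·m⁴·s⁻⁶·A⁻²·K·mol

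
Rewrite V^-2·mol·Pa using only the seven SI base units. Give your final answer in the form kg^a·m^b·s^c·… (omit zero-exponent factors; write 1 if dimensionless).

V = W/A (potential = power per current),
    = kg·m²·s⁻³·A⁻¹.
So V⁻² = kg⁻²·m⁻⁴·s⁶·A².
Pa = N/m² (pressure = force per area),
    = kg·m⁻¹·s⁻².
Combining: V⁻²·mol·Pa = (kg⁻²·m⁻⁴·s⁶·A²) · mol · (kg·m⁻¹·s⁻²) = kg⁻¹·m⁻⁵·s⁴·A²·mol.

kg⁻¹·m⁻⁵·s⁴·A²·mol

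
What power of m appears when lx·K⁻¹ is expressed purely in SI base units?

-2

lx = m⁻²·cd.
Combining: lx·K⁻¹ = (m⁻²·cd) · K⁻¹ = m⁻²·K⁻¹·cd.
The exponent of m is -2.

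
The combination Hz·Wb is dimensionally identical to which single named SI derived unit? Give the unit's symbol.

Hz = 1/s = s⁻¹ (frequency is cycles per second).
Wb = V·s (flux: a volt is a weber per second),
    = kg·m²·s⁻²·A⁻¹.
Combining: Hz·Wb = s⁻¹ · (kg·m²·s⁻²·A⁻¹) = kg·m²·s⁻³·A⁻¹.
kg·m²·s⁻³·A⁻¹ is the base-SI form of the volt.

V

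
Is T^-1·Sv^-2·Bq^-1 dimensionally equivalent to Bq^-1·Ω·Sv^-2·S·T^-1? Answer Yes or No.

Yes

Left side:
  T = Wb/m² (flux density = flux per area),
      = kg·s⁻²·A⁻¹.
  So T⁻¹ = kg⁻¹·s²·A.
  Sv = J/kg (equivalent dose = energy per mass),
      = m²·s⁻².
  So Sv⁻² = m⁻⁴·s⁴.
  Bq = 1/s = s⁻¹ (activity is decays per second).
  So Bq⁻¹ = s.
  Combining: T⁻¹·Sv⁻²·Bq⁻¹ = (kg⁻¹·s²·A) · (m⁻⁴·s⁴) · s = kg⁻¹·m⁻⁴·s⁷·A.
Right side:
  Bq = 1/s = s⁻¹ (activity is decays per second).
  So Bq⁻¹ = s.
  Ω = V/A (resistance = voltage per current),
      = kg·m²·s⁻³·A⁻².
  Sv = J/kg (equivalent dose = energy per mass),
      = m²·s⁻².
  So Sv⁻² = m⁻⁴·s⁴.
  S = 1/Ω (conductance is reciprocal resistance),
      = kg⁻¹·m⁻²·s³·A².
  T = Wb/m² (flux density = flux per area),
      = kg·s⁻²·A⁻¹.
  So T⁻¹ = kg⁻¹·s²·A.
  Combining: Bq⁻¹·Ω·Sv⁻²·S·T⁻¹ = s · (kg·m²·s⁻³·A⁻²) · (m⁻⁴·s⁴) · (kg⁻¹·m⁻²·s³·A²) · (kg⁻¹·s²·A) = kg⁻¹·m⁻⁴·s⁷·A.
Both reduce to kg⁻¹·m⁻⁴·s⁷·A.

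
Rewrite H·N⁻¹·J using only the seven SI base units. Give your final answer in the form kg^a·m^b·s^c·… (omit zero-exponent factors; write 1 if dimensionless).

H = Wb/A (inductance = flux per current),
    = kg·m²·s⁻²·A⁻².
N = kg·m/s² = kg·m·s⁻² (force = mass × acceleration).
So N⁻¹ = kg⁻¹·m⁻¹·s².
J = N·m (work = force × distance),
    = kg·m²·s⁻².
Combining: H·N⁻¹·J = (kg·m²·s⁻²·A⁻²) · (kg⁻¹·m⁻¹·s²) · (kg·m²·s⁻²) = kg·m³·s⁻²·A⁻².

kg·m³·s⁻²·A⁻²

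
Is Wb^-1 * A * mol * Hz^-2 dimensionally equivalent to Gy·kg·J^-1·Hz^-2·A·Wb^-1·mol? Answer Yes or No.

Left side:
  Wb = kg·m²·s⁻²·A⁻¹.
  So Wb⁻¹ = kg⁻¹·m⁻²·s²·A.
  Hz = s⁻¹.
  So Hz⁻² = s².
  Combining: Wb⁻¹·A·mol·Hz⁻² = (kg⁻¹·m⁻²·s²·A) · A · mol · s² = kg⁻¹·m⁻²·s⁴·A²·mol.
Right side:
  Gy = m²·s⁻².
  J = kg·m²·s⁻².
  So J⁻¹ = kg⁻¹·m⁻²·s².
  Hz = s⁻¹.
  So Hz⁻² = s².
  Wb = kg·m²·s⁻²·A⁻¹.
  So Wb⁻¹ = kg⁻¹·m⁻²·s²·A.
  Combining: Gy·kg·J⁻¹·Hz⁻²·A·Wb⁻¹·mol = (m²·s⁻²) · kg · (kg⁻¹·m⁻²·s²) · s² · A · (kg⁻¹·m⁻²·s²·A) · mol = kg⁻¹·m⁻²·s⁴·A²·mol.
Both reduce to kg⁻¹·m⁻²·s⁴·A²·mol.

Yes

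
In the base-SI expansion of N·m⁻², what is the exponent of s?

N = kg·m·s⁻².
Combining: N·m⁻² = (kg·m·s⁻²) · m⁻² = kg·m⁻¹·s⁻².
The exponent of s is -2.

-2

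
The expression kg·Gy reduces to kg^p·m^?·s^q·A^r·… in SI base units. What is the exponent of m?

2

Gy = J/kg (absorbed dose = energy per mass),
    = m²·s⁻².
Combining: kg·Gy = kg · (m²·s⁻²) = kg·m²·s⁻².
The exponent of m is 2.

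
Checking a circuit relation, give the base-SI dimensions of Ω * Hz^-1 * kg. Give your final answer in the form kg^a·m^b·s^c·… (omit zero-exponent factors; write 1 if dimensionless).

Ω = kg·m²·s⁻³·A⁻².
Hz = s⁻¹.
So Hz⁻¹ = s.
Combining: Ω·Hz⁻¹·kg = (kg·m²·s⁻³·A⁻²) · s · kg = kg²·m²·s⁻²·A⁻².

kg²·m²·s⁻²·A⁻²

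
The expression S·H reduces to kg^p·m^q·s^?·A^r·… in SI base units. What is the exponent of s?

S = 1/Ω (conductance is reciprocal resistance),
    = kg⁻¹·m⁻²·s³·A².
H = Wb/A (inductance = flux per current),
    = kg·m²·s⁻²·A⁻².
Combining: S·H = (kg⁻¹·m⁻²·s³·A²) · (kg·m²·s⁻²·A⁻²) = s.
The exponent of s is 1.

1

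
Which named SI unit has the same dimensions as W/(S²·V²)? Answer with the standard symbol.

W = J/s (power = energy per time),
    = kg·m²·s⁻³.
S = 1/Ω (conductance is reciprocal resistance),
    = kg⁻¹·m⁻²·s³·A².
So S⁻² = kg²·m⁴·s⁻⁶·A⁻⁴.
V = W/A (potential = power per current),
    = kg·m²·s⁻³·A⁻¹.
So V⁻² = kg⁻²·m⁻⁴·s⁶·A².
Combining: W·S⁻²·V⁻² = (kg·m²·s⁻³) · (kg²·m⁴·s⁻⁶·A⁻⁴) · (kg⁻²·m⁻⁴·s⁶·A²) = kg·m²·s⁻³·A⁻².
kg·m²·s⁻³·A⁻² is the base-SI form of the ohm.

Ω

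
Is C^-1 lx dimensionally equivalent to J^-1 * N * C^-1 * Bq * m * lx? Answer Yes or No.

Left side:
  C = A·s = s·A (charge = current × time).
  So C⁻¹ = s⁻¹·A⁻¹.
  lx = lm/m² (illuminance = luminous flux per area),
      = m⁻²·cd.
  Combining: C⁻¹·lx = (s⁻¹·A⁻¹) · (m⁻²·cd) = m⁻²·s⁻¹·A⁻¹·cd.
Right side:
  J = kg·m²·s⁻².
  So J⁻¹ = kg⁻¹·m⁻²·s².
  N = kg·m·s⁻².
  C = s·A.
  So C⁻¹ = s⁻¹·A⁻¹.
  Bq = s⁻¹.
  lx = m⁻²·cd.
  Combining: J⁻¹·N·C⁻¹·Bq·m·lx = (kg⁻¹·m⁻²·s²) · (kg·m·s⁻²) · (s⁻¹·A⁻¹) · s⁻¹ · m · (m⁻²·cd) = m⁻²·s⁻²·A⁻¹·cd.
Left is m⁻²·s⁻¹·A⁻¹·cd; right is m⁻²·s⁻²·A⁻¹·cd — different.

No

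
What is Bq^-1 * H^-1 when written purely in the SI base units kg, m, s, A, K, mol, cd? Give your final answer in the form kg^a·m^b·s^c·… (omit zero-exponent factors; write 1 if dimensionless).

Bq = s⁻¹.
So Bq⁻¹ = s.
H = kg·m²·s⁻²·A⁻².
So H⁻¹ = kg⁻¹·m⁻²·s²·A².
Combining: Bq⁻¹·H⁻¹ = s · (kg⁻¹·m⁻²·s²·A²) = kg⁻¹·m⁻²·s³·A².

kg⁻¹·m⁻²·s³·A²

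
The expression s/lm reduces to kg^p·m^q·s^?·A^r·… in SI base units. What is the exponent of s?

1

lm = cd·sr = cd (luminous flux; sr is dimensionless).
So lm⁻¹ = cd⁻¹.
Combining: s·lm⁻¹ = s · cd⁻¹ = s·cd⁻¹.
The exponent of s is 1.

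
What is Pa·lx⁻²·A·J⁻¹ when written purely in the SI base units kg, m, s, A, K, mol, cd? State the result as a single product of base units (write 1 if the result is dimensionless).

m·A·cd⁻²

Pa = kg·m⁻¹·s⁻².
lx = m⁻²·cd.
So lx⁻² = m⁴·cd⁻².
J = kg·m²·s⁻².
So J⁻¹ = kg⁻¹·m⁻²·s².
Combining: Pa·lx⁻²·A·J⁻¹ = (kg·m⁻¹·s⁻²) · (m⁴·cd⁻²) · A · (kg⁻¹·m⁻²·s²) = m·A·cd⁻².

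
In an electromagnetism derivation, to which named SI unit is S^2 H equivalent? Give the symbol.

F

S = 1/Ω (conductance is reciprocal resistance),
    = kg⁻¹·m⁻²·s³·A².
So S² = kg⁻²·m⁻⁴·s⁶·A⁴.
H = Wb/A (inductance = flux per current),
    = kg·m²·s⁻²·A⁻².
Combining: S²·H = (kg⁻²·m⁻⁴·s⁶·A⁴) · (kg·m²·s⁻²·A⁻²) = kg⁻¹·m⁻²·s⁴·A².
kg⁻¹·m⁻²·s⁴·A² is the base-SI form of the farad.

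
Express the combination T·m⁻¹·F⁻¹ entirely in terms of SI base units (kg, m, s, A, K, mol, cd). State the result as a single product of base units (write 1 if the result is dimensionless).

T = Wb/m² (flux density = flux per area),
    = kg·s⁻²·A⁻¹.
F = C/V (capacitance = charge per voltage),
    = A·s/(kg·m²·s⁻³·A⁻¹) (substituting C and V),
    = kg⁻¹·m⁻²·s⁴·A².
So F⁻¹ = kg·m²·s⁻⁴·A⁻².
Combining: T·m⁻¹·F⁻¹ = (kg·s⁻²·A⁻¹) · m⁻¹ · (kg·m²·s⁻⁴·A⁻²) = kg²·m·s⁻⁶·A⁻³.

kg²·m·s⁻⁶·A⁻³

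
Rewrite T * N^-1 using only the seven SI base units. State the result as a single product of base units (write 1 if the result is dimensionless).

T = Wb/m² (flux density = flux per area),
    = kg·s⁻²·A⁻¹.
N = kg·m/s² = kg·m·s⁻² (force = mass × acceleration).
So N⁻¹ = kg⁻¹·m⁻¹·s².
Combining: T·N⁻¹ = (kg·s⁻²·A⁻¹) · (kg⁻¹·m⁻¹·s²) = m⁻¹·A⁻¹.

m⁻¹·A⁻¹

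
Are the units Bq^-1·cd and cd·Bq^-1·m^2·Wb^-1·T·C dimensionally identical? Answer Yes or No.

No

Left side:
  Bq = 1/s = s⁻¹ (activity is decays per second).
  So Bq⁻¹ = s.
  Combining: Bq⁻¹·cd = s · cd = s·cd.
Right side:
  Bq = 1/s = s⁻¹ (activity is decays per second).
  So Bq⁻¹ = s.
  Wb = V·s (flux: a volt is a weber per second),
      = kg·m²·s⁻²·A⁻¹.
  So Wb⁻¹ = kg⁻¹·m⁻²·s²·A.
  T = Wb/m² (flux density = flux per area),
      = kg·s⁻²·A⁻¹.
  C = A·s = s·A (charge = current × time).
  Combining: cd·Bq⁻¹·m²·Wb⁻¹·T·C = cd · s · m² · (kg⁻¹·m⁻²·s²·A) · (kg·s⁻²·A⁻¹) · (s·A) = s²·A·cd.
Left is s·cd; right is s²·A·cd — different.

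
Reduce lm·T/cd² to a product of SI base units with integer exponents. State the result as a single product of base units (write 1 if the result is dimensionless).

lm = cd.
T = kg·s⁻²·A⁻¹.
Combining: cd⁻²·lm·T = cd⁻² · cd · (kg·s⁻²·A⁻¹) = kg·s⁻²·A⁻¹·cd⁻¹.

kg·s⁻²·A⁻¹·cd⁻¹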